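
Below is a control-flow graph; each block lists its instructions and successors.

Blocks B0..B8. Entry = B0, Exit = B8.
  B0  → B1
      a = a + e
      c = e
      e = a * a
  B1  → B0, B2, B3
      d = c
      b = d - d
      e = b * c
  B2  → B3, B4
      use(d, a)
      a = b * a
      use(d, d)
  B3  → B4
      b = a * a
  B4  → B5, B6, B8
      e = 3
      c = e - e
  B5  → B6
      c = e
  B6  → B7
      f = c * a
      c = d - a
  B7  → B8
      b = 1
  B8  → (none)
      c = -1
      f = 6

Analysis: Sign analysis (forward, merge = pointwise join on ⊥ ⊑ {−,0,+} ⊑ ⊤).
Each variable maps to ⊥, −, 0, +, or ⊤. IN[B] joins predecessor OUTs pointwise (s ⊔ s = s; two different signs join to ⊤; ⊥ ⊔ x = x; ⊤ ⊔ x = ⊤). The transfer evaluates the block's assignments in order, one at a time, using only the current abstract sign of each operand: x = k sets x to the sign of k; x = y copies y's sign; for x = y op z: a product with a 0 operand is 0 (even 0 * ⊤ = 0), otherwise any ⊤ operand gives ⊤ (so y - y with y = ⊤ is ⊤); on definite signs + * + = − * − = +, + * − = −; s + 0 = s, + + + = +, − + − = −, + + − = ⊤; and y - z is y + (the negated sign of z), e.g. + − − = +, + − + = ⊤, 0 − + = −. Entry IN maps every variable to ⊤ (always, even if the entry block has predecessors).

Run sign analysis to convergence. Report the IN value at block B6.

Per-block solution:
  B0: | IN=(all ⊤) | OUT=(all ⊤)
  B1: | IN=(all ⊤) | OUT=(all ⊤)
  B2: | IN=(all ⊤) | OUT=(all ⊤)
  B3: | IN=(all ⊤) | OUT=(all ⊤)
  B4: | IN=(all ⊤) | OUT={e:+; rest ⊤}
  B5: | IN={e:+; rest ⊤} | OUT={c:+, e:+; rest ⊤}
  B6: | IN={e:+; rest ⊤} | OUT={e:+; rest ⊤}
  B7: | IN={e:+; rest ⊤} | OUT={b:+, e:+; rest ⊤}
  B8: | IN={e:+; rest ⊤} | OUT={c:-, e:+, f:+; rest ⊤}

Merge at B6: IN[B6] = OUT[B4] ⊔ OUT[B5] = {a: ⊤, b: ⊤, c: ⊤, d: ⊤, e: +, f: ⊤}

Answer: {a: ⊤, b: ⊤, c: ⊤, d: ⊤, e: +, f: ⊤}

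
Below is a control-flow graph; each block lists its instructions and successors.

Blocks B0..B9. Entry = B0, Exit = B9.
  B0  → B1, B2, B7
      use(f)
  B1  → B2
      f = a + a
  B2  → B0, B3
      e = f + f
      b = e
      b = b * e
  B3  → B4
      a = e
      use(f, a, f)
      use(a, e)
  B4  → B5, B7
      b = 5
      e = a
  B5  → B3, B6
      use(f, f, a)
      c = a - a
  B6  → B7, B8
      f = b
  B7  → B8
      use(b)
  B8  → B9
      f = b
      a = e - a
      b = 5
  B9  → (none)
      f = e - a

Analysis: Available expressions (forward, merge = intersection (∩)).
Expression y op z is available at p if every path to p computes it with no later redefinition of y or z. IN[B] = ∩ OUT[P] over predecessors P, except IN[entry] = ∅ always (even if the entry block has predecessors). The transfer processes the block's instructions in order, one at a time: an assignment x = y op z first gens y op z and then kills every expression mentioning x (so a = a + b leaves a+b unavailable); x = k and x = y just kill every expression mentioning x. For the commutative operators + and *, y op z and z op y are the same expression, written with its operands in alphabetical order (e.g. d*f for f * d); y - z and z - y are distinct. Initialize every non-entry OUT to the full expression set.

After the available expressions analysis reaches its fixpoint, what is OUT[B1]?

Answer: {a+a}

Derivation:
Converged values:
  B0:  IN={}  OUT={}
  B1:  IN={}  OUT={a+a}
  B2:  IN={}  OUT={f+f}
  B3:  IN={f+f}  OUT={f+f}
  B4:  IN={f+f}  OUT={f+f}
  B5:  IN={f+f}  OUT={a-a, f+f}
  B6:  IN={a-a, f+f}  OUT={a-a}
  B7:  IN={}  OUT={}
  B8:  IN={}  OUT={}
  B9:  IN={}  OUT={e-a}

Merge at B1: IN[B1] = OUT[B0] = {}
Applying B1's transfer function to that IN value gives OUT[B1] (row B1 above).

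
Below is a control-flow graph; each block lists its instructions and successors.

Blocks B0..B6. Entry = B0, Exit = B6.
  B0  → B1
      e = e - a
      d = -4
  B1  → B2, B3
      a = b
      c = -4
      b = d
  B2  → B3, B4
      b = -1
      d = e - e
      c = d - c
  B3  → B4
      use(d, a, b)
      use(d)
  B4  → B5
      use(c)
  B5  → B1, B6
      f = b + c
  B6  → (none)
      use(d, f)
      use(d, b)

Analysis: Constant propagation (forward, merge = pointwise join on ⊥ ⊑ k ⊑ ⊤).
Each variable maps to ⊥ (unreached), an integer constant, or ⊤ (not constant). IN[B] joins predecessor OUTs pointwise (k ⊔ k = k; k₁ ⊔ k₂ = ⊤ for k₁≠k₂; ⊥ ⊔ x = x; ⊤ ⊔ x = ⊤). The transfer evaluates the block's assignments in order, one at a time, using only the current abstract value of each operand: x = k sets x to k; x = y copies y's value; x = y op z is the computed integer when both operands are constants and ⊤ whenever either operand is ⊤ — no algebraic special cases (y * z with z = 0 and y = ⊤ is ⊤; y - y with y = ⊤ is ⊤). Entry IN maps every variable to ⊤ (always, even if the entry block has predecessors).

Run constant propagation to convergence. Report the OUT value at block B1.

Fixpoint table:
  B0: | IN=(all ⊤) | OUT={d:-4; rest ⊤}
  B1: | IN=(all ⊤) | OUT={c:-4; rest ⊤}
  B2: | IN={c:-4; rest ⊤} | OUT={b:-1; rest ⊤}
  B3: | IN=(all ⊤) | OUT=(all ⊤)
  B4: | IN=(all ⊤) | OUT=(all ⊤)
  B5: | IN=(all ⊤) | OUT=(all ⊤)
  B6: | IN=(all ⊤) | OUT=(all ⊤)

Merge at B1: IN[B1] = OUT[B0] ⊔ OUT[B5] = {a: ⊤, b: ⊤, c: ⊤, d: ⊤, e: ⊤, f: ⊤}
Applying B1's transfer function to that IN value gives OUT[B1] (row B1 above).

Answer: {a: ⊤, b: ⊤, c: -4, d: ⊤, e: ⊤, f: ⊤}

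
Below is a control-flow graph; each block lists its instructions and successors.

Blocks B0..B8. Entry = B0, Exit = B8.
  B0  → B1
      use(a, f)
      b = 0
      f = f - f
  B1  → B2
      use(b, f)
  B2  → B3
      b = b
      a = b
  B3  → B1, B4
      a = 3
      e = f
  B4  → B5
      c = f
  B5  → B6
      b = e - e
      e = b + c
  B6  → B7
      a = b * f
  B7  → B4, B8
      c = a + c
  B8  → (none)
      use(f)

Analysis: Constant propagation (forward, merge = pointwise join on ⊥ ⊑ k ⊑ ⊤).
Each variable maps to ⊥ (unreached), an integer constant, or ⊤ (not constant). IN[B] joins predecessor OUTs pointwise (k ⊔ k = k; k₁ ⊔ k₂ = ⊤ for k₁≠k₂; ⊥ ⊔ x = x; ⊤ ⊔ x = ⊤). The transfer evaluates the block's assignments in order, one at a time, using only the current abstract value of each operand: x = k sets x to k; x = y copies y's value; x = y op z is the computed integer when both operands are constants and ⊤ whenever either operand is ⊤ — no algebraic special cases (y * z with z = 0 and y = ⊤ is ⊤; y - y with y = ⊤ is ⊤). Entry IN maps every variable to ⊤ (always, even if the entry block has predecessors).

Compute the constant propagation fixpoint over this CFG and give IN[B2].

Fixpoint table:
  B0:  IN=(all ⊤)  OUT={b:0; rest ⊤}
  B1:  IN={b:0; rest ⊤}  OUT={b:0; rest ⊤}
  B2:  IN={b:0; rest ⊤}  OUT={a:0, b:0; rest ⊤}
  B3:  IN={a:0, b:0; rest ⊤}  OUT={a:3, b:0; rest ⊤}
  B4:  IN=(all ⊤)  OUT=(all ⊤)
  B5:  IN=(all ⊤)  OUT=(all ⊤)
  B6:  IN=(all ⊤)  OUT=(all ⊤)
  B7:  IN=(all ⊤)  OUT=(all ⊤)
  B8:  IN=(all ⊤)  OUT=(all ⊤)

Merge at B2: IN[B2] = OUT[B1] = {a: ⊤, b: 0, c: ⊤, d: ⊤, e: ⊤, f: ⊤}

Answer: {a: ⊤, b: 0, c: ⊤, d: ⊤, e: ⊤, f: ⊤}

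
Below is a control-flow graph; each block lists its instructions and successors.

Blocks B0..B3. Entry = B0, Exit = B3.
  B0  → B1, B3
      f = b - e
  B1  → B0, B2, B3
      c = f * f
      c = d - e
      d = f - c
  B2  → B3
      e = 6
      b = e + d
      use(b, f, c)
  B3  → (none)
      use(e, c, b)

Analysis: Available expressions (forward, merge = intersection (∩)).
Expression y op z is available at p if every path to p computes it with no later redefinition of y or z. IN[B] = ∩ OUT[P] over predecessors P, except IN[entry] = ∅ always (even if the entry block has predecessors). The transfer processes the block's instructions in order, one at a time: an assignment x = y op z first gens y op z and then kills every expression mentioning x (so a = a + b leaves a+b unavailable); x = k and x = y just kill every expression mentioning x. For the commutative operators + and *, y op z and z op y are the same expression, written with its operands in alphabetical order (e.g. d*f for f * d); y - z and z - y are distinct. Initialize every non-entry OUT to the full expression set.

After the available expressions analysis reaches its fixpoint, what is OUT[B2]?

Answer: {d+e, f*f, f-c}

Trace:
Converged values:
  B0:   IN={}   OUT={b-e}
  B1:   IN={b-e}   OUT={b-e, f*f, f-c}
  B2:   IN={b-e, f*f, f-c}   OUT={d+e, f*f, f-c}
  B3:   IN={}   OUT={}

Merge at B2: IN[B2] = OUT[B1] = {b-e, f*f, f-c}
Applying B2's transfer function to that IN value gives OUT[B2] (row B2 above).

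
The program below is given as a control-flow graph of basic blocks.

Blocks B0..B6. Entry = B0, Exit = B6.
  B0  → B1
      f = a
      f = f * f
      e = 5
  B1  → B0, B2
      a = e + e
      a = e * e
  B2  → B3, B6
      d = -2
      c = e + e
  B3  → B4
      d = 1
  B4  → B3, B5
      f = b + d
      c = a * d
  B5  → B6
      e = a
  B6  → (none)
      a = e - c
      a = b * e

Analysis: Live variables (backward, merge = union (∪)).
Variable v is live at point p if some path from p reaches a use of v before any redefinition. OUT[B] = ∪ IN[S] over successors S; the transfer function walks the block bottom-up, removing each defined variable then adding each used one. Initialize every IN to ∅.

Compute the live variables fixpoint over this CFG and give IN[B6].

Answer: {b, c, e}

Trace:
Fixpoint table:
  B0: | IN={a, b} | OUT={b, e}
  B1: | IN={b, e} | OUT={a, b, e}
  B2: | IN={a, b, e} | OUT={a, b, c, e}
  B3: | IN={a, b} | OUT={a, b, d}
  B4: | IN={a, b, d} | OUT={a, b, c}
  B5: | IN={a, b, c} | OUT={b, c, e}
  B6: | IN={b, c, e} | OUT={}

B6 is the boundary node: OUT[B6] = {}
Applying B6's transfer function to that OUT value gives IN[B6] (row B6 above).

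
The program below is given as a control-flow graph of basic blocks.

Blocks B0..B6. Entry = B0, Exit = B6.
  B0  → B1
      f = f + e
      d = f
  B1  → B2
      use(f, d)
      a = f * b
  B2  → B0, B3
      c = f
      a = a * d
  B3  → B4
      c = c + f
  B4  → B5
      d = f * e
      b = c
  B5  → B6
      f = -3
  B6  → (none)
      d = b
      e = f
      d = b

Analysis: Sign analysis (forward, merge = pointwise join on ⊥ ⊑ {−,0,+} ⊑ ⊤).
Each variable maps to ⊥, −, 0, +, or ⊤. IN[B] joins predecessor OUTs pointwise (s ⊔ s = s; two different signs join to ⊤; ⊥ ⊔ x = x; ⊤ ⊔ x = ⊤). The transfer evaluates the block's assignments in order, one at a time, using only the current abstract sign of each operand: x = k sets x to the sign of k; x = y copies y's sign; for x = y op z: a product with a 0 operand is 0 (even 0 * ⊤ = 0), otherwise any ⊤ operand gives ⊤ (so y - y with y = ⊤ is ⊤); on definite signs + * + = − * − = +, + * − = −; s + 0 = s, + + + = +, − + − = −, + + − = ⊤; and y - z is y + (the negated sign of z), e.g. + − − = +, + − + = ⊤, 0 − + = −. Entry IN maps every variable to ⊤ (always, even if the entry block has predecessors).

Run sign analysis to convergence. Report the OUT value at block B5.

Per-block solution:
  B0: | IN=(all ⊤) | OUT=(all ⊤)
  B1: | IN=(all ⊤) | OUT=(all ⊤)
  B2: | IN=(all ⊤) | OUT=(all ⊤)
  B3: | IN=(all ⊤) | OUT=(all ⊤)
  B4: | IN=(all ⊤) | OUT=(all ⊤)
  B5: | IN=(all ⊤) | OUT={f:-; rest ⊤}
  B6: | IN={f:-; rest ⊤} | OUT={e:-, f:-; rest ⊤}

Merge at B5: IN[B5] = OUT[B4] = {a: ⊤, b: ⊤, c: ⊤, d: ⊤, e: ⊤, f: ⊤}
Applying B5's transfer function to that IN value gives OUT[B5] (row B5 above).

Answer: {a: ⊤, b: ⊤, c: ⊤, d: ⊤, e: ⊤, f: -}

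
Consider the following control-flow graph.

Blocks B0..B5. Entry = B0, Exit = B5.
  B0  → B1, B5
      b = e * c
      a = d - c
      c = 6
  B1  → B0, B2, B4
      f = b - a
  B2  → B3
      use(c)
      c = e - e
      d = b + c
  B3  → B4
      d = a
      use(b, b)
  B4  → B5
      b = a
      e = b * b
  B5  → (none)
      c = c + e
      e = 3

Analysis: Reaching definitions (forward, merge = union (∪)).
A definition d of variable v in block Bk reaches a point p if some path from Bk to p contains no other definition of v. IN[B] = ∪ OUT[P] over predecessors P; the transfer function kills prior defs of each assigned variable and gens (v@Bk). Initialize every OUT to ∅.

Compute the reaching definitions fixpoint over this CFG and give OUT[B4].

Converged values:
  B0:   IN={a@B0, b@B0, c@B0, f@B1}   OUT={a@B0, b@B0, c@B0, f@B1}
  B1:   IN={a@B0, b@B0, c@B0, f@B1}   OUT={a@B0, b@B0, c@B0, f@B1}
  B2:   IN={a@B0, b@B0, c@B0, f@B1}   OUT={a@B0, b@B0, c@B2, d@B2, f@B1}
  B3:   IN={a@B0, b@B0, c@B2, d@B2, f@B1}   OUT={a@B0, b@B0, c@B2, d@B3, f@B1}
  B4:   IN={a@B0, b@B0, c@B0, c@B2, d@B3, f@B1}   OUT={a@B0, b@B4, c@B0, c@B2, d@B3, e@B4, f@B1}
  B5:   IN={a@B0, b@B0, b@B4, c@B0, c@B2, d@B3, e@B4, f@B1}   OUT={a@B0, b@B0, b@B4, c@B5, d@B3, e@B5, f@B1}

Merge at B4: IN[B4] = OUT[B1] ⊔ OUT[B3] = {a@B0, b@B0, c@B0, c@B2, d@B3, f@B1}
Applying B4's transfer function to that IN value gives OUT[B4] (row B4 above).

Answer: {a@B0, b@B4, c@B0, c@B2, d@B3, e@B4, f@B1}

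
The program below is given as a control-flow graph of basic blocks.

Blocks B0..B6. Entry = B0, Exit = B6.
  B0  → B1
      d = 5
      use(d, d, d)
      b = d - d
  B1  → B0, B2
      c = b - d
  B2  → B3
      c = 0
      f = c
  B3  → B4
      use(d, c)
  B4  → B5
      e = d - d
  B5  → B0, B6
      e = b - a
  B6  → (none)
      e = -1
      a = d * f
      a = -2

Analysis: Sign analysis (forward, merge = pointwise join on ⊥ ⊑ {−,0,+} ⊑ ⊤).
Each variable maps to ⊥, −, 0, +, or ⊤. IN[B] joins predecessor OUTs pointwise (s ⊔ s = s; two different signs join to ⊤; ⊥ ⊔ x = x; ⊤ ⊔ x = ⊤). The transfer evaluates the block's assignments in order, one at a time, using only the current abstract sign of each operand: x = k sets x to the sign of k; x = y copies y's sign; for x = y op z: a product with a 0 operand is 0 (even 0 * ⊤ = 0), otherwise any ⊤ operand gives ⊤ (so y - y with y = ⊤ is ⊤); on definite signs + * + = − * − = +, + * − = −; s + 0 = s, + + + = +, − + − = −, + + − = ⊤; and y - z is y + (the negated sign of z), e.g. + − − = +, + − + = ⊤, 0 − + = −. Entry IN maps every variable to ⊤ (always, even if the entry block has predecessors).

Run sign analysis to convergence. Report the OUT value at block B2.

Per-block solution:
  B0:  IN=(all ⊤)  OUT={d:+; rest ⊤}
  B1:  IN={d:+; rest ⊤}  OUT={d:+; rest ⊤}
  B2:  IN={d:+; rest ⊤}  OUT={c:0, d:+, f:0; rest ⊤}
  B3:  IN={c:0, d:+, f:0; rest ⊤}  OUT={c:0, d:+, f:0; rest ⊤}
  B4:  IN={c:0, d:+, f:0; rest ⊤}  OUT={c:0, d:+, f:0; rest ⊤}
  B5:  IN={c:0, d:+, f:0; rest ⊤}  OUT={c:0, d:+, f:0; rest ⊤}
  B6:  IN={c:0, d:+, f:0; rest ⊤}  OUT={a:-, c:0, d:+, e:-, f:0; rest ⊤}

Merge at B2: IN[B2] = OUT[B1] = {a: ⊤, b: ⊤, c: ⊤, d: +, e: ⊤, f: ⊤}
Applying B2's transfer function to that IN value gives OUT[B2] (row B2 above).

Answer: {a: ⊤, b: ⊤, c: 0, d: +, e: ⊤, f: 0}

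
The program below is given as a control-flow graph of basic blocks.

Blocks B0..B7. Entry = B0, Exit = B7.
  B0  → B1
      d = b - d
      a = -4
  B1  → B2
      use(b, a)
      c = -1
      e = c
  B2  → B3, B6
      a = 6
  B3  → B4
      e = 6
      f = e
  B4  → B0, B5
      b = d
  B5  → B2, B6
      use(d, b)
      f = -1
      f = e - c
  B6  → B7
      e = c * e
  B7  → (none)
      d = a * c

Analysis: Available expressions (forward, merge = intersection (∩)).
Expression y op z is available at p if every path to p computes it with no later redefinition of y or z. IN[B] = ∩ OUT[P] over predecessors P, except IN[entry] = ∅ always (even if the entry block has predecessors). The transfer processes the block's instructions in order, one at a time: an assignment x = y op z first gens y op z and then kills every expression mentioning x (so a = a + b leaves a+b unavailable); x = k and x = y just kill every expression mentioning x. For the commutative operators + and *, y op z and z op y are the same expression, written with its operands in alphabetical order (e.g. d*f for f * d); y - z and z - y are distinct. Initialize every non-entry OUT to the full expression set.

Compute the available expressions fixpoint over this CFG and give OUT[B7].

Answer: {a*c}

Trace:
Fixpoint table:
  B0:  IN={}  OUT={}
  B1:  IN={}  OUT={}
  B2:  IN={}  OUT={}
  B3:  IN={}  OUT={}
  B4:  IN={}  OUT={}
  B5:  IN={}  OUT={e-c}
  B6:  IN={}  OUT={}
  B7:  IN={}  OUT={a*c}

Merge at B7: IN[B7] = OUT[B6] = {}
Applying B7's transfer function to that IN value gives OUT[B7] (row B7 above).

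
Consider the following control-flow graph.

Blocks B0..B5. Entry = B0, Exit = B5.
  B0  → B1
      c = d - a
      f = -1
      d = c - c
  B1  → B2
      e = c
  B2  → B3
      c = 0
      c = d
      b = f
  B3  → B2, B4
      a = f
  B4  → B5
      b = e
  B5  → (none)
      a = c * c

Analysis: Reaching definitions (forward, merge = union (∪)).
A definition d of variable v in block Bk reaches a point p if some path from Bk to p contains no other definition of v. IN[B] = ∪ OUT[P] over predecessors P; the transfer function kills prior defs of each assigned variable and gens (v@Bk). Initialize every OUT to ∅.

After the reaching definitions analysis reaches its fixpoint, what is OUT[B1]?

Answer: {c@B0, d@B0, e@B1, f@B0}

Derivation:
Converged values:
  B0:  IN={}  OUT={c@B0, d@B0, f@B0}
  B1:  IN={c@B0, d@B0, f@B0}  OUT={c@B0, d@B0, e@B1, f@B0}
  B2:  IN={a@B3, b@B2, c@B0, c@B2, d@B0, e@B1, f@B0}  OUT={a@B3, b@B2, c@B2, d@B0, e@B1, f@B0}
  B3:  IN={a@B3, b@B2, c@B2, d@B0, e@B1, f@B0}  OUT={a@B3, b@B2, c@B2, d@B0, e@B1, f@B0}
  B4:  IN={a@B3, b@B2, c@B2, d@B0, e@B1, f@B0}  OUT={a@B3, b@B4, c@B2, d@B0, e@B1, f@B0}
  B5:  IN={a@B3, b@B4, c@B2, d@B0, e@B1, f@B0}  OUT={a@B5, b@B4, c@B2, d@B0, e@B1, f@B0}

Merge at B1: IN[B1] = OUT[B0] = {c@B0, d@B0, f@B0}
Applying B1's transfer function to that IN value gives OUT[B1] (row B1 above).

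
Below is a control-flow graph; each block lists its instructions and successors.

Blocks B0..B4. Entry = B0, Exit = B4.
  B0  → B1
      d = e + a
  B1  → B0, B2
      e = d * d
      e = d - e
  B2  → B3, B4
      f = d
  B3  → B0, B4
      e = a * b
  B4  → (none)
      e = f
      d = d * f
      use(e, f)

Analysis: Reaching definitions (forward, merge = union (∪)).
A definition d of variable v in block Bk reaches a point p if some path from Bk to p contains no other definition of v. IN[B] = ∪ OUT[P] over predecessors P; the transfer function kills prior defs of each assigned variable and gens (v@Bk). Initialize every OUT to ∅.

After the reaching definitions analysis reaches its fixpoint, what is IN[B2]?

Per-block solution:
  B0:  IN={d@B0, e@B1, e@B3, f@B2}  OUT={d@B0, e@B1, e@B3, f@B2}
  B1:  IN={d@B0, e@B1, e@B3, f@B2}  OUT={d@B0, e@B1, f@B2}
  B2:  IN={d@B0, e@B1, f@B2}  OUT={d@B0, e@B1, f@B2}
  B3:  IN={d@B0, e@B1, f@B2}  OUT={d@B0, e@B3, f@B2}
  B4:  IN={d@B0, e@B1, e@B3, f@B2}  OUT={d@B4, e@B4, f@B2}

Merge at B2: IN[B2] = OUT[B1] = {d@B0, e@B1, f@B2}

Answer: {d@B0, e@B1, f@B2}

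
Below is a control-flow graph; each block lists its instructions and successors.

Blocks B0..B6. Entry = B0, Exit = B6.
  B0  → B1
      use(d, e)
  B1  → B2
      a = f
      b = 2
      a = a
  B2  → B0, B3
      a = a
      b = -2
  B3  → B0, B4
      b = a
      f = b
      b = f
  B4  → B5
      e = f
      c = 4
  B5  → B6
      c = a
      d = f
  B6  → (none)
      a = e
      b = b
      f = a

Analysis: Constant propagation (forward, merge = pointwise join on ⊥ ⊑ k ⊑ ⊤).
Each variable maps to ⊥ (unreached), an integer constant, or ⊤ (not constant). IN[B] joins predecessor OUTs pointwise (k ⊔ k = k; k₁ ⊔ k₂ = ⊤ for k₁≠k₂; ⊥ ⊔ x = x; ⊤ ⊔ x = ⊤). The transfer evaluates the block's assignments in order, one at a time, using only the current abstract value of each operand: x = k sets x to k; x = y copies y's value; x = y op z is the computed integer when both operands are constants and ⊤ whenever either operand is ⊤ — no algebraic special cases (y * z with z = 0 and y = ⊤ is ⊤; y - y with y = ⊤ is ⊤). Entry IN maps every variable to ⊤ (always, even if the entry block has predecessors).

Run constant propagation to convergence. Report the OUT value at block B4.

Answer: {a: ⊤, b: ⊤, c: 4, d: ⊤, e: ⊤, f: ⊤}

Trace:
Fixpoint table:
  B0:   IN=(all ⊤)   OUT=(all ⊤)
  B1:   IN=(all ⊤)   OUT={b:2; rest ⊤}
  B2:   IN={b:2; rest ⊤}   OUT={b:-2; rest ⊤}
  B3:   IN={b:-2; rest ⊤}   OUT=(all ⊤)
  B4:   IN=(all ⊤)   OUT={c:4; rest ⊤}
  B5:   IN={c:4; rest ⊤}   OUT=(all ⊤)
  B6:   IN=(all ⊤)   OUT=(all ⊤)

Merge at B4: IN[B4] = OUT[B3] = {a: ⊤, b: ⊤, c: ⊤, d: ⊤, e: ⊤, f: ⊤}
Applying B4's transfer function to that IN value gives OUT[B4] (row B4 above).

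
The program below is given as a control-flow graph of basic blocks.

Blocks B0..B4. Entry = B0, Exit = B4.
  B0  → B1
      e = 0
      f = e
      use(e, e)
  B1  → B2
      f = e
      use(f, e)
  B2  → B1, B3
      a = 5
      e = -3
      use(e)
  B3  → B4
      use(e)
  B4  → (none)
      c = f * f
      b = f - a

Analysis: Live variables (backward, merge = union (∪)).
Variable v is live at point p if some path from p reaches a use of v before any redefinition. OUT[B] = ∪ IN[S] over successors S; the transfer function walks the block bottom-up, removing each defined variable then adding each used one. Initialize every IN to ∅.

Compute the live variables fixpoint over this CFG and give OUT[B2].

Answer: {a, e, f}

Trace:
Converged values:
  B0:   IN={}   OUT={e}
  B1:   IN={e}   OUT={f}
  B2:   IN={f}   OUT={a, e, f}
  B3:   IN={a, e, f}   OUT={a, f}
  B4:   IN={a, f}   OUT={}

Merge at B2: OUT[B2] = IN[B1] ⊔ IN[B3] = {a, e, f}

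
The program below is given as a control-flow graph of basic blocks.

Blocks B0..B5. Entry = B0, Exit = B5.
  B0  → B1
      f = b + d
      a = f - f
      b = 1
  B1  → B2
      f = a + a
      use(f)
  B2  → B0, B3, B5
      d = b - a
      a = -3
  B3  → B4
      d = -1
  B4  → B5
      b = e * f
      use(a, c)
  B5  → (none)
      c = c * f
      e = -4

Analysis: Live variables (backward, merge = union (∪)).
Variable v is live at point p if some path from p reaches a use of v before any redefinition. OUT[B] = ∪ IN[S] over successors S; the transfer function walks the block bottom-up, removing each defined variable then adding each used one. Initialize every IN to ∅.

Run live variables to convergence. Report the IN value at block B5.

Per-block solution:
  B0: | IN={b, c, d, e} | OUT={a, b, c, e}
  B1: | IN={a, b, c, e} | OUT={a, b, c, e, f}
  B2: | IN={a, b, c, e, f} | OUT={a, b, c, d, e, f}
  B3: | IN={a, c, e, f} | OUT={a, c, e, f}
  B4: | IN={a, c, e, f} | OUT={c, f}
  B5: | IN={c, f} | OUT={}

B5 is the boundary node: OUT[B5] = {}
Applying B5's transfer function to that OUT value gives IN[B5] (row B5 above).

Answer: {c, f}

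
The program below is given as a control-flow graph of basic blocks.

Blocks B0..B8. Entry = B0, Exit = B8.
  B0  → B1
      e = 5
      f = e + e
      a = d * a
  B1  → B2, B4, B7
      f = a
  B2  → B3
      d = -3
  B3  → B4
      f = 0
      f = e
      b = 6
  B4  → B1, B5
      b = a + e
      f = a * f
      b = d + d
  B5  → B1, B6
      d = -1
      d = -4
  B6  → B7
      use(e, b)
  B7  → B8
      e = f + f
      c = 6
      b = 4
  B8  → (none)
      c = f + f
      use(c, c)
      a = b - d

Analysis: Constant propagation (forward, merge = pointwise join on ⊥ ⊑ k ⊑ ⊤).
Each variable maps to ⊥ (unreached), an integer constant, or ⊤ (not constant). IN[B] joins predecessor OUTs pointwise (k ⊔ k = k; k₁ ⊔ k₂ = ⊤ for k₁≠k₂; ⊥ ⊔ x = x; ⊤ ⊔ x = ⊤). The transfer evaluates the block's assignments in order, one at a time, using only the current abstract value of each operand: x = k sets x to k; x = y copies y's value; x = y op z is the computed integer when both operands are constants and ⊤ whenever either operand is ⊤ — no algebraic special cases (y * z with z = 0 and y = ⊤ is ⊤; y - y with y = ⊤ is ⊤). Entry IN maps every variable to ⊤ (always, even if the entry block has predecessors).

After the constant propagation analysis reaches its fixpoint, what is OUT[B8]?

Fixpoint table:
  B0:  IN=(all ⊤)  OUT={e:5, f:10; rest ⊤}
  B1:  IN={e:5; rest ⊤}  OUT={e:5; rest ⊤}
  B2:  IN={e:5; rest ⊤}  OUT={d:-3, e:5; rest ⊤}
  B3:  IN={d:-3, e:5; rest ⊤}  OUT={b:6, d:-3, e:5, f:5; rest ⊤}
  B4:  IN={e:5; rest ⊤}  OUT={e:5; rest ⊤}
  B5:  IN={e:5; rest ⊤}  OUT={d:-4, e:5; rest ⊤}
  B6:  IN={d:-4, e:5; rest ⊤}  OUT={d:-4, e:5; rest ⊤}
  B7:  IN={e:5; rest ⊤}  OUT={b:4, c:6; rest ⊤}
  B8:  IN={b:4, c:6; rest ⊤}  OUT={b:4; rest ⊤}

Merge at B8: IN[B8] = OUT[B7] = {a: ⊤, b: 4, c: 6, d: ⊤, e: ⊤, f: ⊤}
Applying B8's transfer function to that IN value gives OUT[B8] (row B8 above).

Answer: {a: ⊤, b: 4, c: ⊤, d: ⊤, e: ⊤, f: ⊤}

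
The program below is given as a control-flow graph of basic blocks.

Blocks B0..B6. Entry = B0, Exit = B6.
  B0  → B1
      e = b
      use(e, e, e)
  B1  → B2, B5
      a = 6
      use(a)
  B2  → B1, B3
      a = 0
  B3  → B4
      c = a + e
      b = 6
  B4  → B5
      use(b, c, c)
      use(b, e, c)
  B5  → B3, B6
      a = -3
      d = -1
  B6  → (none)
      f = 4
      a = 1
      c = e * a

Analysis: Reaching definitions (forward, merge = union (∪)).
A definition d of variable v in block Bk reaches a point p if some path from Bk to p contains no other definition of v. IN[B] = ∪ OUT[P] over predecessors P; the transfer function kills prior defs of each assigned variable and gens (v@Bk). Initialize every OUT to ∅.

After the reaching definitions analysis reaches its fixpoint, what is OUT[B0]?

Answer: {e@B0}

Derivation:
Converged values:
  B0:   IN={}   OUT={e@B0}
  B1:   IN={a@B2, e@B0}   OUT={a@B1, e@B0}
  B2:   IN={a@B1, e@B0}   OUT={a@B2, e@B0}
  B3:   IN={a@B2, a@B5, b@B3, c@B3, d@B5, e@B0}   OUT={a@B2, a@B5, b@B3, c@B3, d@B5, e@B0}
  B4:   IN={a@B2, a@B5, b@B3, c@B3, d@B5, e@B0}   OUT={a@B2, a@B5, b@B3, c@B3, d@B5, e@B0}
  B5:   IN={a@B1, a@B2, a@B5, b@B3, c@B3, d@B5, e@B0}   OUT={a@B5, b@B3, c@B3, d@B5, e@B0}
  B6:   IN={a@B5, b@B3, c@B3, d@B5, e@B0}   OUT={a@B6, b@B3, c@B6, d@B5, e@B0, f@B6}

B0 is the boundary node: IN[B0] = {}
Applying B0's transfer function to that IN value gives OUT[B0] (row B0 above).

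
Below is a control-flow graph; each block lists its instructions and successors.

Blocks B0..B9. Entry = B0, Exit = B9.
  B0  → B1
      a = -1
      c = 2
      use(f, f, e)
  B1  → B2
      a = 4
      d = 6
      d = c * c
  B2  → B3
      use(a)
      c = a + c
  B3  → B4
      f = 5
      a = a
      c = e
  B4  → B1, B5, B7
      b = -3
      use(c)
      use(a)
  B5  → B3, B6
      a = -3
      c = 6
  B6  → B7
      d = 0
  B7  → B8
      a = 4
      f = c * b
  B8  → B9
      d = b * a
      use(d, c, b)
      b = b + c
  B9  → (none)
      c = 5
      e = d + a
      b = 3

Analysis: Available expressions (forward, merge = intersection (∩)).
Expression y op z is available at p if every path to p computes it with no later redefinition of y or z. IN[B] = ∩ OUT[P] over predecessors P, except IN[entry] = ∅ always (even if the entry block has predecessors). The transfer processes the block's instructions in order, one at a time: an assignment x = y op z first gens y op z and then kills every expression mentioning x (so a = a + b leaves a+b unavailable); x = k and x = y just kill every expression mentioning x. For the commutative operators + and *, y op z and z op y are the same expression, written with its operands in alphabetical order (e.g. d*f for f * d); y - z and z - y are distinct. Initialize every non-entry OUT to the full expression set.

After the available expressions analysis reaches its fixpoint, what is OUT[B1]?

Answer: {c*c}

Trace:
Converged values:
  B0: | IN={} | OUT={}
  B1: | IN={} | OUT={c*c}
  B2: | IN={c*c} | OUT={}
  B3: | IN={} | OUT={}
  B4: | IN={} | OUT={}
  B5: | IN={} | OUT={}
  B6: | IN={} | OUT={}
  B7: | IN={} | OUT={b*c}
  B8: | IN={b*c} | OUT={}
  B9: | IN={} | OUT={a+d}

Merge at B1: IN[B1] = OUT[B0] ∩ OUT[B4] = {}
Applying B1's transfer function to that IN value gives OUT[B1] (row B1 above).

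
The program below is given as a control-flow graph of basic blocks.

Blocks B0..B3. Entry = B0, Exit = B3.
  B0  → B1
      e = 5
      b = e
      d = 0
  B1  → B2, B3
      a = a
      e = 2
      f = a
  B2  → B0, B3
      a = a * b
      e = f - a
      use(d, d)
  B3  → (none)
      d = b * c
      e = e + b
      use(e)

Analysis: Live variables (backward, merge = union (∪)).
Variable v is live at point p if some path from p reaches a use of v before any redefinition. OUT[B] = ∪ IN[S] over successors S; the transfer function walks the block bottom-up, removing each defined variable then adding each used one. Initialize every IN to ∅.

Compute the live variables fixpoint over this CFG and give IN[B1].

Per-block solution:
  B0:   IN={a, c}   OUT={a, b, c, d}
  B1:   IN={a, b, c, d}   OUT={a, b, c, d, e, f}
  B2:   IN={a, b, c, d, f}   OUT={a, b, c, e}
  B3:   IN={b, c, e}   OUT={}

Merge at B1: OUT[B1] = IN[B2] ⊔ IN[B3] = {a, b, c, d, e, f}
Applying B1's transfer function to that OUT value gives IN[B1] (row B1 above).

Answer: {a, b, c, d}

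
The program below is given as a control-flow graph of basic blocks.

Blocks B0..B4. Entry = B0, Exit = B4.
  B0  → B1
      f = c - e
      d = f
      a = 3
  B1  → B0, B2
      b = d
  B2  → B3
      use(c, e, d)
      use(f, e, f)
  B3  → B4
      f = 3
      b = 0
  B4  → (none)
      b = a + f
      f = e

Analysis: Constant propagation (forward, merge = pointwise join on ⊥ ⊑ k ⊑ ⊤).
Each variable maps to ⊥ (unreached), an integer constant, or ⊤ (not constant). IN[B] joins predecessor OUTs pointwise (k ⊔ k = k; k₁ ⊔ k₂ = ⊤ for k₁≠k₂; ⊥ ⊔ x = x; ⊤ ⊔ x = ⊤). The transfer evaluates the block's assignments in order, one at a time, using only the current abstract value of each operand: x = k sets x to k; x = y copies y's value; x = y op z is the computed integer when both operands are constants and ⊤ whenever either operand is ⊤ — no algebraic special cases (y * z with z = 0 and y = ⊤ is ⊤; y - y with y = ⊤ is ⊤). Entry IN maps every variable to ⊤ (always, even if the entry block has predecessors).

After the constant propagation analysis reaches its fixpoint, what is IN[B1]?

Fixpoint table:
  B0:  IN=(all ⊤)  OUT={a:3; rest ⊤}
  B1:  IN={a:3; rest ⊤}  OUT={a:3; rest ⊤}
  B2:  IN={a:3; rest ⊤}  OUT={a:3; rest ⊤}
  B3:  IN={a:3; rest ⊤}  OUT={a:3, b:0, f:3; rest ⊤}
  B4:  IN={a:3, b:0, f:3; rest ⊤}  OUT={a:3, b:6; rest ⊤}

Merge at B1: IN[B1] = OUT[B0] = {a: 3, b: ⊤, c: ⊤, d: ⊤, e: ⊤, f: ⊤}

Answer: {a: 3, b: ⊤, c: ⊤, d: ⊤, e: ⊤, f: ⊤}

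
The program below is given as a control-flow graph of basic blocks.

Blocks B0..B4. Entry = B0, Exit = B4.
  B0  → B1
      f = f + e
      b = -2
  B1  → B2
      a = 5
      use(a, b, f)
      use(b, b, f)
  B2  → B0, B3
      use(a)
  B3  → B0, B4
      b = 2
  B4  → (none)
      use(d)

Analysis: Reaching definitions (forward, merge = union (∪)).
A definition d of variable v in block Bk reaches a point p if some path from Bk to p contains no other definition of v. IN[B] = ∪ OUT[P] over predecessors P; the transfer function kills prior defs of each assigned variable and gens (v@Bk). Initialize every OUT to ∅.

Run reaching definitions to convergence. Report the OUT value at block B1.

Answer: {a@B1, b@B0, f@B0}

Derivation:
Fixpoint table:
  B0:  IN={a@B1, b@B0, b@B3, f@B0}  OUT={a@B1, b@B0, f@B0}
  B1:  IN={a@B1, b@B0, f@B0}  OUT={a@B1, b@B0, f@B0}
  B2:  IN={a@B1, b@B0, f@B0}  OUT={a@B1, b@B0, f@B0}
  B3:  IN={a@B1, b@B0, f@B0}  OUT={a@B1, b@B3, f@B0}
  B4:  IN={a@B1, b@B3, f@B0}  OUT={a@B1, b@B3, f@B0}

Merge at B1: IN[B1] = OUT[B0] = {a@B1, b@B0, f@B0}
Applying B1's transfer function to that IN value gives OUT[B1] (row B1 above).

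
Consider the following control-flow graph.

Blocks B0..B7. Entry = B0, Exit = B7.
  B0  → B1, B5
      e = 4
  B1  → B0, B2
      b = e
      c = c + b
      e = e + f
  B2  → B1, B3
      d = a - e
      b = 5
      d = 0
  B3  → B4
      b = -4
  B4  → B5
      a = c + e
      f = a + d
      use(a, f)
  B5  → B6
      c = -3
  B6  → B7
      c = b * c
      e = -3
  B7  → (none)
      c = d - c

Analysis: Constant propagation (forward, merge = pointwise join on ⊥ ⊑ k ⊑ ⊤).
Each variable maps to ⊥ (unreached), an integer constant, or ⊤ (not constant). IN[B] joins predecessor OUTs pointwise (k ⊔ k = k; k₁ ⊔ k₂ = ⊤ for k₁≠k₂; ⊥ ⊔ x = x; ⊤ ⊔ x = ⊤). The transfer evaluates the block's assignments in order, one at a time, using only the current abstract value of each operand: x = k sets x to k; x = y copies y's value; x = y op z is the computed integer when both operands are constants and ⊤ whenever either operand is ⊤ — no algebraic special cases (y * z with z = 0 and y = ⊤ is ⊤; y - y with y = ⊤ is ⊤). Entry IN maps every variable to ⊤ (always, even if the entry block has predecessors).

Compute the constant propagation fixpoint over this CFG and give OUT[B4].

Converged values:
  B0:  IN=(all ⊤)  OUT={e:4; rest ⊤}
  B1:  IN=(all ⊤)  OUT=(all ⊤)
  B2:  IN=(all ⊤)  OUT={b:5, d:0; rest ⊤}
  B3:  IN={b:5, d:0; rest ⊤}  OUT={b:-4, d:0; rest ⊤}
  B4:  IN={b:-4, d:0; rest ⊤}  OUT={b:-4, d:0; rest ⊤}
  B5:  IN=(all ⊤)  OUT={c:-3; rest ⊤}
  B6:  IN={c:-3; rest ⊤}  OUT={e:-3; rest ⊤}
  B7:  IN={e:-3; rest ⊤}  OUT={e:-3; rest ⊤}

Merge at B4: IN[B4] = OUT[B3] = {a: ⊤, b: -4, c: ⊤, d: 0, e: ⊤, f: ⊤}
Applying B4's transfer function to that IN value gives OUT[B4] (row B4 above).

Answer: {a: ⊤, b: -4, c: ⊤, d: 0, e: ⊤, f: ⊤}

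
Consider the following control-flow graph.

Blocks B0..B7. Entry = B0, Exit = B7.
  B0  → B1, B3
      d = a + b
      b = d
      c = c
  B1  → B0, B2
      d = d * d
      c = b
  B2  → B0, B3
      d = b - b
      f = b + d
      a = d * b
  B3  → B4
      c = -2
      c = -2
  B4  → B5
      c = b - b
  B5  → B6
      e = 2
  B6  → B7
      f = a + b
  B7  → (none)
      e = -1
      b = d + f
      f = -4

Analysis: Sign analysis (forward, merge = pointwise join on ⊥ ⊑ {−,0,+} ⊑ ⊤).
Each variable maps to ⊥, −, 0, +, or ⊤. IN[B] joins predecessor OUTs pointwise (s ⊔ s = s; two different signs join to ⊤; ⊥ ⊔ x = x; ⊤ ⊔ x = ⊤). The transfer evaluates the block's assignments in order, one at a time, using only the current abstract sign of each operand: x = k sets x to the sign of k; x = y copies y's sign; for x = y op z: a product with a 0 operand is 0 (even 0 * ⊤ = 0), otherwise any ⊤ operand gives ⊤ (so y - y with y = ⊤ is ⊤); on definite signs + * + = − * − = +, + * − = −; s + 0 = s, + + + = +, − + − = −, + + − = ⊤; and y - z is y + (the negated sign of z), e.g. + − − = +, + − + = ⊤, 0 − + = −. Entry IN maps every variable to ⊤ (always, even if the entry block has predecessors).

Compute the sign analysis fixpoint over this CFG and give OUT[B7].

Per-block solution:
  B0: | IN=(all ⊤) | OUT=(all ⊤)
  B1: | IN=(all ⊤) | OUT=(all ⊤)
  B2: | IN=(all ⊤) | OUT=(all ⊤)
  B3: | IN=(all ⊤) | OUT={c:-; rest ⊤}
  B4: | IN={c:-; rest ⊤} | OUT=(all ⊤)
  B5: | IN=(all ⊤) | OUT={e:+; rest ⊤}
  B6: | IN={e:+; rest ⊤} | OUT={e:+; rest ⊤}
  B7: | IN={e:+; rest ⊤} | OUT={e:-, f:-; rest ⊤}

Merge at B7: IN[B7] = OUT[B6] = {a: ⊤, b: ⊤, c: ⊤, d: ⊤, e: +, f: ⊤}
Applying B7's transfer function to that IN value gives OUT[B7] (row B7 above).

Answer: {a: ⊤, b: ⊤, c: ⊤, d: ⊤, e: -, f: -}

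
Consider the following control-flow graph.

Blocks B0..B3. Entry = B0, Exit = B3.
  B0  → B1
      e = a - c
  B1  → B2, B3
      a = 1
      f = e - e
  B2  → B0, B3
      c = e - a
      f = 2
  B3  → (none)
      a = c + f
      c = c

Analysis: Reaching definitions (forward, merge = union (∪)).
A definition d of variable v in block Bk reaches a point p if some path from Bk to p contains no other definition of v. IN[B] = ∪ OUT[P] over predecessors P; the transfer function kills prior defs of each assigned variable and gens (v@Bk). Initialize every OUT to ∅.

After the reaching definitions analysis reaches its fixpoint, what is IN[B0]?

Answer: {a@B1, c@B2, e@B0, f@B2}

Trace:
Converged values:
  B0:   IN={a@B1, c@B2, e@B0, f@B2}   OUT={a@B1, c@B2, e@B0, f@B2}
  B1:   IN={a@B1, c@B2, e@B0, f@B2}   OUT={a@B1, c@B2, e@B0, f@B1}
  B2:   IN={a@B1, c@B2, e@B0, f@B1}   OUT={a@B1, c@B2, e@B0, f@B2}
  B3:   IN={a@B1, c@B2, e@B0, f@B1, f@B2}   OUT={a@B3, c@B3, e@B0, f@B1, f@B2}

Merge at B0 (entry node, so the boundary value {} is joined with the incoming edge(s)): IN[B0] = {} ⊔ OUT[B2] = {a@B1, c@B2, e@B0, f@B2}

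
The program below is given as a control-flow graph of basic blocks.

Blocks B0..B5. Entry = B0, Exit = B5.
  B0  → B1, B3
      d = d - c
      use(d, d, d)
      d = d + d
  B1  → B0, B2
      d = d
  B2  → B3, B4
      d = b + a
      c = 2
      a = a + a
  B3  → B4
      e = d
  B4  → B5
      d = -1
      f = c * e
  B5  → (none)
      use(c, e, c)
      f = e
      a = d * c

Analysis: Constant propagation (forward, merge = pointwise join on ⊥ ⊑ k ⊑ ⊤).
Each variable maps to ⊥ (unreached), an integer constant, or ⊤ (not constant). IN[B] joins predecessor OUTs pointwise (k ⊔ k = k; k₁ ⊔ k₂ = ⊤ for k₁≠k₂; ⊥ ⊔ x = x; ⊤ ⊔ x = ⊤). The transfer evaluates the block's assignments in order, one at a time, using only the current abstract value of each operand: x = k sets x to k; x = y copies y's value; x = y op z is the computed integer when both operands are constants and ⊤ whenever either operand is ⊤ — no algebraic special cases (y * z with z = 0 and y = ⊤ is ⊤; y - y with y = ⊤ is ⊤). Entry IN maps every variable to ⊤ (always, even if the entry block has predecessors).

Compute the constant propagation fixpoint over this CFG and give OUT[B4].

Converged values:
  B0:  IN=(all ⊤)  OUT=(all ⊤)
  B1:  IN=(all ⊤)  OUT=(all ⊤)
  B2:  IN=(all ⊤)  OUT={c:2; rest ⊤}
  B3:  IN=(all ⊤)  OUT=(all ⊤)
  B4:  IN=(all ⊤)  OUT={d:-1; rest ⊤}
  B5:  IN={d:-1; rest ⊤}  OUT={d:-1; rest ⊤}

Merge at B4: IN[B4] = OUT[B2] ⊔ OUT[B3] = {a: ⊤, b: ⊤, c: ⊤, d: ⊤, e: ⊤, f: ⊤}
Applying B4's transfer function to that IN value gives OUT[B4] (row B4 above).

Answer: {a: ⊤, b: ⊤, c: ⊤, d: -1, e: ⊤, f: ⊤}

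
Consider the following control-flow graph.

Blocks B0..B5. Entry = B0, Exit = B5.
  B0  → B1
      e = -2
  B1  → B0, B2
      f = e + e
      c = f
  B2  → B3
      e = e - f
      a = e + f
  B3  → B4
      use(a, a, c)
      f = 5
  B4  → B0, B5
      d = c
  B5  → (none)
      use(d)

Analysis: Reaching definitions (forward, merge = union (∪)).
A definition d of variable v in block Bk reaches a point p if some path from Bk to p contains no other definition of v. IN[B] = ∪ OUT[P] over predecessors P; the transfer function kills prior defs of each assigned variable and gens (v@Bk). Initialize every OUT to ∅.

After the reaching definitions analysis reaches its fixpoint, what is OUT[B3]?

Per-block solution:
  B0:   IN={a@B2, c@B1, d@B4, e@B0, e@B2, f@B1, f@B3}   OUT={a@B2, c@B1, d@B4, e@B0, f@B1, f@B3}
  B1:   IN={a@B2, c@B1, d@B4, e@B0, f@B1, f@B3}   OUT={a@B2, c@B1, d@B4, e@B0, f@B1}
  B2:   IN={a@B2, c@B1, d@B4, e@B0, f@B1}   OUT={a@B2, c@B1, d@B4, e@B2, f@B1}
  B3:   IN={a@B2, c@B1, d@B4, e@B2, f@B1}   OUT={a@B2, c@B1, d@B4, e@B2, f@B3}
  B4:   IN={a@B2, c@B1, d@B4, e@B2, f@B3}   OUT={a@B2, c@B1, d@B4, e@B2, f@B3}
  B5:   IN={a@B2, c@B1, d@B4, e@B2, f@B3}   OUT={a@B2, c@B1, d@B4, e@B2, f@B3}

Merge at B3: IN[B3] = OUT[B2] = {a@B2, c@B1, d@B4, e@B2, f@B1}
Applying B3's transfer function to that IN value gives OUT[B3] (row B3 above).

Answer: {a@B2, c@B1, d@B4, e@B2, f@B3}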